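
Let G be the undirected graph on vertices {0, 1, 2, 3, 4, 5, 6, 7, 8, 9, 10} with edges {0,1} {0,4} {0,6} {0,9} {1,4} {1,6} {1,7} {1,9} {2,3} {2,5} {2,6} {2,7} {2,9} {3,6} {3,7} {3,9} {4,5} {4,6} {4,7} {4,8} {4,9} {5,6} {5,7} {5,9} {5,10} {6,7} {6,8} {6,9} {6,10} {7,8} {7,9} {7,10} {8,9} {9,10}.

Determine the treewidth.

A width-4 tree decomposition is:
Bags: B1 = {4, 6, 7, 8, 9}  B2 = {4, 5, 6, 7, 9}  B3 = {5, 6, 7, 9, 10}  B4 = {1, 4, 6, 7, 9}  B5 = {0, 1, 4, 6, 9}  B6 = {2, 5, 6, 7, 9}  B7 = {2, 3, 6, 7, 9}
Tree: B1–B2, B2–B3, B1–B4, B4–B5, B2–B6, B6–B7
Every bag has size at most 5, so the width is 5 − 1 = 4 and tw(G) ≤ 4. On the other hand G contains the 5-clique {0, 1, 4, 6, 9}. A clique must lie in a single bag of any decomposition, so no decomposition can have width below 4. Hence tw(G) = 4 exactly.

4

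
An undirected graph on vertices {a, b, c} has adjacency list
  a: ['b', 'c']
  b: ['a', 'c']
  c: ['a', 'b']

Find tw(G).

A width-2 tree decomposition is:
Bags: B1 = {a, b, c}
Tree: (single bag)
A single bag containing all 3 vertices is trivially a valid decomposition of width 2. On the other hand G contains the 3-clique {a, b, c}. A clique must lie in a single bag of any decomposition, so no decomposition can have width below 2. Hence tw(G) = 2 exactly.

2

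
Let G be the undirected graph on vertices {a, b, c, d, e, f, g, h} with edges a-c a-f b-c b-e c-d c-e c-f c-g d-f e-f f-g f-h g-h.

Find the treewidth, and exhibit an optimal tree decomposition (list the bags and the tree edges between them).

Treewidth 2.
One optimal decomposition is:
Bags: B1 = {f, g, h}  B2 = {c, f, g}  B3 = {a, c, f}  B4 = {c, d, f}  B5 = {c, e, f}  B6 = {b, c, e}
Tree: B1–B2, B2–B3, B2–B4, B2–B5, B5–B6

Every bag has size at most 3, so the width is 3 − 1 = 2 and tw(G) ≤ 2. For the lower bound, the 3 vertices {f, g, h} are pairwise adjacent, and any tree decomposition puts a clique entirely inside one bag — forcing width ≥ 2. Combining the bounds, tw(G) = 2.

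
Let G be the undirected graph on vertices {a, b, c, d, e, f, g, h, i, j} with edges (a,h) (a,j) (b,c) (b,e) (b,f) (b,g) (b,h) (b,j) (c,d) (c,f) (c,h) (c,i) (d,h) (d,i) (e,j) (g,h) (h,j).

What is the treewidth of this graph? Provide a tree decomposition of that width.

Treewidth 2.
One optimal decomposition is:
Bags: B1 = {b, c, h}  B2 = {b, g, h}  B3 = {c, d, h}  B4 = {b, h, j}  B5 = {b, c, f}  B6 = {c, d, i}  B7 = {b, e, j}  B8 = {a, h, j}
Tree: B1–B2, B1–B3, B1–B4, B1–B5, B3–B6, B4–B7, B4–B8

Every bag has size at most 3, so the width is 3 − 1 = 2 and tw(G) ≤ 2. Conversely, {b, e, j} is a clique of size 3, and the vertices of any clique must share a bag in every tree decomposition; so some bag has ≥ 3 vertices and tw(G) ≥ 2. Therefore the treewidth is 2.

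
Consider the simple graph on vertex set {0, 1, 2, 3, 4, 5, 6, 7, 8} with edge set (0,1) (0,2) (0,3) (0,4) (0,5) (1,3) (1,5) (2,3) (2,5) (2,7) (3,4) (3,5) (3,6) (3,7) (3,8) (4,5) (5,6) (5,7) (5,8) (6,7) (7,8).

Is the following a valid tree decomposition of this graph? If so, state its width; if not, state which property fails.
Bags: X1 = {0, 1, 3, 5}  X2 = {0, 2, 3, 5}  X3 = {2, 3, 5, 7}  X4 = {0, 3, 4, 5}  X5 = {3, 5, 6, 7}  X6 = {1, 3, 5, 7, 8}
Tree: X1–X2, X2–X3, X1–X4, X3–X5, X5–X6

A tree decomposition must satisfy three properties: every vertex lies in some bag; for every edge, both endpoints lie together in some bag; and for every vertex, the bags containing it form a connected subtree. Here bags containing vertex 1 are not connected in the tree, so the decomposition is invalid.

No — bags containing vertex 1 are not connected in the tree.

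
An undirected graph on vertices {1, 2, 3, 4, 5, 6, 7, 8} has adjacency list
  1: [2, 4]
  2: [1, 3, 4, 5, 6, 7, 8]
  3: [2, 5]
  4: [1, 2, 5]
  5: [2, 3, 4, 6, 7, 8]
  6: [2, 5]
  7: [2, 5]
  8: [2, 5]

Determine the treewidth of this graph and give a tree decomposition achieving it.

Treewidth 2.
One optimal decomposition is:
Bags: B1 = {2, 5, 7}  B2 = {2, 4, 5}  B3 = {2, 5, 8}  B4 = {2, 5, 6}  B5 = {2, 3, 5}  B6 = {1, 2, 4}
Tree: B1–B2, B2–B3, B3–B4, B3–B5, B2–B6

Every bag has size at most 3, so the width is 3 − 1 = 2 and tw(G) ≤ 2. For the lower bound, the 3 vertices {1, 2, 4} are pairwise adjacent, and any tree decomposition puts a clique entirely inside one bag — forcing width ≥ 2. Combining the bounds, tw(G) = 2.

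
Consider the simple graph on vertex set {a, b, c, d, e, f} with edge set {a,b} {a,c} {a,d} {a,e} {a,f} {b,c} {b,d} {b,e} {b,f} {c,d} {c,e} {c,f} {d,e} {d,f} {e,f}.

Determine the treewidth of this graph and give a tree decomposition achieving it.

Treewidth 5.
Bags: B1 = {a, b, c, d, e, f}
Tree: (single bag)

With just one bag of size 6, the width is 6 − 1 = 5, so tw(G) ≤ 5. Conversely, {a, b, c, d, e, f} is a clique of size 6, and the vertices of any clique must share a bag in every tree decomposition; so some bag has ≥ 6 vertices and tw(G) ≥ 5. Therefore the treewidth is 5.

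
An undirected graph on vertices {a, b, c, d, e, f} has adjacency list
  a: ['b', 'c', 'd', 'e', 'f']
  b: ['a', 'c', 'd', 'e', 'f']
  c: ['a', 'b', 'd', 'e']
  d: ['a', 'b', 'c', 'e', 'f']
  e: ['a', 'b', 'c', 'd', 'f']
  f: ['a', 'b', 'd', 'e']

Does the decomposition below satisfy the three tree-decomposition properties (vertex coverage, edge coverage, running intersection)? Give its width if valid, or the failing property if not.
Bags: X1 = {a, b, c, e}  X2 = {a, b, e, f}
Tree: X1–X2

No — vertex d appears in no bag.

A tree decomposition must satisfy three properties: every vertex lies in some bag; for every edge, both endpoints lie together in some bag; and for every vertex, the bags containing it form a connected subtree. Here vertex d appears in no bag, so the decomposition is invalid.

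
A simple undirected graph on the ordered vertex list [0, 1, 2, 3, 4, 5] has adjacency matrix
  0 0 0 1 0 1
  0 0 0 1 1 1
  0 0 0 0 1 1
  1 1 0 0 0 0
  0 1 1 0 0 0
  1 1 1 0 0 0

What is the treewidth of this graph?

2

A width-2 tree decomposition is:
Bags: B1 = {0, 3, 5}  B2 = {1, 3, 5}  B3 = {1, 2, 5}  B4 = {1, 2, 4}
Tree: B1–B2, B2–B3, B3–B4
The largest bag has 3 vertices, giving width 2; this decomposition certifies tw(G) ≤ 2. For the lower bound, G contains the cycle 0–3–1–5–0, so G is not a forest; only forests have treewidth ≤ 1, hence tw(G) ≥ 2. Combining the bounds, tw(G) = 2.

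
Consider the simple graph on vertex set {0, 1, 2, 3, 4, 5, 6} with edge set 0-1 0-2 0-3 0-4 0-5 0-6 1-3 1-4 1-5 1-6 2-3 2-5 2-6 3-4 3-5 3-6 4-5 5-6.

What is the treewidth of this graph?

A width-4 tree decomposition is:
Bags: B1 = {0, 1, 3, 4, 5}  B2 = {0, 1, 3, 5, 6}  B3 = {0, 2, 3, 5, 6}
Tree: B1–B2, B2–B3
Each bag holds 5 vertices, so the decomposition has width 4, which upper-bounds the treewidth. Conversely, {0, 1, 3, 4, 5} is a clique of size 5, and the vertices of any clique must share a bag in every tree decomposition; so some bag has ≥ 5 vertices and tw(G) ≥ 4. Hence tw(G) = 4 exactly.

4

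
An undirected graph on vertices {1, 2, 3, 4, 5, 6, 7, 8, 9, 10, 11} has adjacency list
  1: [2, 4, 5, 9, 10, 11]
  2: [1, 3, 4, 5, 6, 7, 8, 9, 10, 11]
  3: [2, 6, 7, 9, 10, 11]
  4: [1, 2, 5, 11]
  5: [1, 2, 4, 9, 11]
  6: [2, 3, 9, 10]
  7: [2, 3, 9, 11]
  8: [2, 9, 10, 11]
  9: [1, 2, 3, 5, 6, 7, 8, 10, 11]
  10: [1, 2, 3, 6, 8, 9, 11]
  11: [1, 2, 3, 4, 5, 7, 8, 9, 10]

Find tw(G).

A width-4 tree decomposition is:
Bags: B1 = {2, 3, 9, 10, 11}  B2 = {1, 2, 9, 10, 11}  B3 = {1, 2, 5, 9, 11}  B4 = {2, 8, 9, 10, 11}  B5 = {2, 3, 7, 9, 11}  B6 = {1, 2, 4, 5, 11}  B7 = {2, 3, 6, 9, 10}
Tree: B1–B2, B2–B3, B2–B4, B1–B5, B3–B6, B1–B7
The largest bag has 5 vertices, giving width 4; this decomposition certifies tw(G) ≤ 4. For the lower bound, the 5 vertices {2, 8, 9, 10, 11} are pairwise adjacent, and any tree decomposition puts a clique entirely inside one bag — forcing width ≥ 4. Hence tw(G) = 4 exactly.

4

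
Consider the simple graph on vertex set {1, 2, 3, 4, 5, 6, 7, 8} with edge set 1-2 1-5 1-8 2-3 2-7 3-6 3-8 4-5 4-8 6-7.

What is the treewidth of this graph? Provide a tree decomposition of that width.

Treewidth 2.
One such decomposition:
Bags: B1 = {3, 6, 7}  B2 = {2, 3, 7}  B3 = {2, 3, 8}  B4 = {1, 2, 8}  B5 = {1, 4, 8}  B6 = {1, 4, 5}
Tree: B1–B2, B2–B3, B3–B4, B4–B5, B5–B6

Each bag holds 3 vertices, so the decomposition has width 2, which upper-bounds the treewidth. For the lower bound, G contains the cycle 6–7–2–3–6, so G is not a forest; only forests have treewidth ≤ 1, hence tw(G) ≥ 2. Therefore the treewidth is 2.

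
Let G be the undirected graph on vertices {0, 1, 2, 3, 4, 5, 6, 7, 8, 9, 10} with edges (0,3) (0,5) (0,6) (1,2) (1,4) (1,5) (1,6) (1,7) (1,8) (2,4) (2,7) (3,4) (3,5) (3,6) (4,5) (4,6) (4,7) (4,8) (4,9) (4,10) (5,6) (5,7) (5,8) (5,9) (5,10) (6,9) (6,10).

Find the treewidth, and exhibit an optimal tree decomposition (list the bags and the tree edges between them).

Treewidth 3.
One such decomposition:
Bags: B1 = {1, 4, 5, 6}  B2 = {1, 4, 5, 7}  B3 = {4, 5, 6, 10}  B4 = {3, 4, 5, 6}  B5 = {1, 4, 5, 8}  B6 = {0, 3, 5, 6}  B7 = {4, 5, 6, 9}  B8 = {1, 2, 4, 7}
Tree: B1–B2, B1–B3, B1–B4, B1–B5, B4–B6, B4–B7, B2–B8

Each bag holds 4 vertices, so the decomposition has width 3, which upper-bounds the treewidth. On the other hand G contains the 4-clique {0, 3, 5, 6}. A clique must lie in a single bag of any decomposition, so no decomposition can have width below 3. Therefore the treewidth is 3.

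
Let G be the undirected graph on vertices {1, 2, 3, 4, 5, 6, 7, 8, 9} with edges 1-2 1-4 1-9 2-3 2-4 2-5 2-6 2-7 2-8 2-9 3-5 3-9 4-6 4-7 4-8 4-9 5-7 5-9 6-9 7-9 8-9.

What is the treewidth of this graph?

A width-3 tree decomposition is:
Bags: B1 = {1, 2, 4, 9}  B2 = {2, 4, 7, 9}  B3 = {2, 5, 7, 9}  B4 = {2, 4, 6, 9}  B5 = {2, 3, 5, 9}  B6 = {2, 4, 8, 9}
Tree: B1–B2, B2–B3, B2–B4, B3–B5, B2–B6
Every bag has size at most 4, so the width is 4 − 1 = 3 and tw(G) ≤ 3. Conversely, {2, 3, 5, 9} is a clique of size 4, and the vertices of any clique must share a bag in every tree decomposition; so some bag has ≥ 4 vertices and tw(G) ≥ 3. The upper and lower bounds meet at 3, so that is the treewidth.

3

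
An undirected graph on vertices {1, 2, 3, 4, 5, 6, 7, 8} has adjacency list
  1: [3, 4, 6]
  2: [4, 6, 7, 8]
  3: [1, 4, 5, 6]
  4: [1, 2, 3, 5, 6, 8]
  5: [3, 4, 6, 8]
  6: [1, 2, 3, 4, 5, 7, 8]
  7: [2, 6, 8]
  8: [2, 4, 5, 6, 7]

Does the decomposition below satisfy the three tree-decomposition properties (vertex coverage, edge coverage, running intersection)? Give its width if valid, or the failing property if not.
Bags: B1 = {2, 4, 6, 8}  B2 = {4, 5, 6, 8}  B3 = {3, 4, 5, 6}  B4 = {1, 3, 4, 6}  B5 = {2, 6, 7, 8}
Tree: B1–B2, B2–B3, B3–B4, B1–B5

Vertex coverage: the bags together contain {1, 2, 3, 4, 5, 6, 7, 8}, the full vertex set. Edge coverage: each edge of G has both endpoints in at least one bag. Running intersection: for every vertex, the bags containing it form a connected subtree. All three properties hold, so this is a valid tree decomposition of width max|bag| − 1 = 3, and hence tw(G) ≤ 3.

Yes; width 3.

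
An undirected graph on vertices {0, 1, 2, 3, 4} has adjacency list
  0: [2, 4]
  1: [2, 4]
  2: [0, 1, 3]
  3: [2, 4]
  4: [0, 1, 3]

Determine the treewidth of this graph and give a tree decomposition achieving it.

Treewidth 2.
One such decomposition:
Bags: B1 = {0, 2, 4}  B2 = {1, 2, 4}  B3 = {2, 3, 4}
Tree: B1–B2, B2–B3

Each bag holds 3 vertices, so the decomposition has width 2, which upper-bounds the treewidth. Since 2–0–4–1–2 is a cycle in G, G is not acyclic. Forests are exactly the graphs of treewidth ≤ 1, so tw(G) ≥ 2. The upper and lower bounds meet at 2, so that is the treewidth.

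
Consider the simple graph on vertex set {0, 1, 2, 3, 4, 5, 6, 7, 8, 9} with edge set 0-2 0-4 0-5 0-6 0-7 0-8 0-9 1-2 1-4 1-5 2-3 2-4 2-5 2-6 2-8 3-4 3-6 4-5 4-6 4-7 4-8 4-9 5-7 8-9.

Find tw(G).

3

A width-3 tree decomposition is:
Bags: B1 = {2, 3, 4, 6}  B2 = {0, 2, 4, 6}  B3 = {0, 2, 4, 5}  B4 = {0, 2, 4, 8}  B5 = {1, 2, 4, 5}  B6 = {0, 4, 8, 9}  B7 = {0, 4, 5, 7}
Tree: B1–B2, B2–B3, B2–B4, B3–B5, B4–B6, B3–B7
The largest bag has 4 vertices, giving width 3; this decomposition certifies tw(G) ≤ 3. Conversely, {0, 4, 8, 9} is a clique of size 4, and the vertices of any clique must share a bag in every tree decomposition; so some bag has ≥ 4 vertices and tw(G) ≥ 3. Hence tw(G) = 3 exactly.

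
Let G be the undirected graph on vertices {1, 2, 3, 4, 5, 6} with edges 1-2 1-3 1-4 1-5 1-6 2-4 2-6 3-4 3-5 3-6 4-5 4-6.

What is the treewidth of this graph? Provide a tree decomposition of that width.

Treewidth 3.
Bags: B1 = {1, 2, 4, 6}  B2 = {1, 3, 4, 6}  B3 = {1, 3, 4, 5}
Tree: B1–B2, B2–B3

Every bag has size at most 4, so the width is 4 − 1 = 3 and tw(G) ≤ 3. On the other hand G contains the 4-clique {1, 2, 4, 6}. A clique must lie in a single bag of any decomposition, so no decomposition can have width below 3. Hence tw(G) = 3 exactly.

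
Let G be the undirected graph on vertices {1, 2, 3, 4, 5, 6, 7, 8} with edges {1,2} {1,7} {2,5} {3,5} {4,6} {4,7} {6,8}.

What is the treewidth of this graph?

A width-1 tree decomposition is:
Bags: B1 = {3, 5}  B2 = {2, 5}  B3 = {1, 2}  B4 = {1, 7}  B5 = {4, 7}  B6 = {4, 6}  B7 = {6, 8}
Tree: B1–B2, B2–B3, B3–B4, B4–B5, B5–B6, B6–B7
Each bag holds 2 vertices, so the decomposition has width 1, which upper-bounds the treewidth. Any graph with an edge has treewidth ≥ 1, and G has the edge 3–5. The upper and lower bounds meet at 1, so that is the treewidth.

1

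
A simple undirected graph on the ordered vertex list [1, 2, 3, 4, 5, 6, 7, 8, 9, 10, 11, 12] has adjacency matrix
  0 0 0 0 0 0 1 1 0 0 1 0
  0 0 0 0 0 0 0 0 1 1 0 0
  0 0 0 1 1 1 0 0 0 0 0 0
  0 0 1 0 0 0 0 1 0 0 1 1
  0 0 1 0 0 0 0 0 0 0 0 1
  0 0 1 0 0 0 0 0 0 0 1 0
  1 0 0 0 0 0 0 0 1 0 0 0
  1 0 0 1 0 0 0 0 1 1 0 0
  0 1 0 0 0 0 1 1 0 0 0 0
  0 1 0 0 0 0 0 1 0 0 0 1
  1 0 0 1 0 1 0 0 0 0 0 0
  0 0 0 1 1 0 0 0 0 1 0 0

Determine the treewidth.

A width-3 tree decomposition is:
Bags: B1 = {2, 7, 9, 10}  B2 = {7, 8, 9, 10}  B3 = {1, 7, 8, 10}  B4 = {1, 8, 10, 12}  B5 = {1, 4, 8, 12}  B6 = {1, 4, 11, 12}  B7 = {4, 5, 11, 12}  B8 = {3, 4, 5, 11}  B9 = {3, 5, 6, 11}
Tree: B1–B2, B2–B3, B3–B4, B4–B5, B5–B6, B6–B7, B7–B8, B8–B9
Every bag has size at most 4, so the width is 4 − 1 = 3 and tw(G) ≤ 3. For the lower bound: the 4 vertex sets {2,7,9}, {10}, {8}, {1,4,11,12} are disjoint, each induces a connected subgraph, and every pair is joined by at least one edge of G. Contracting each set to a single vertex therefore yields K_{4} as a minor, and since treewidth is minor-monotone, tw(G) ≥ tw(K_{4}) = 3. Hence tw(G) = 3 exactly.

3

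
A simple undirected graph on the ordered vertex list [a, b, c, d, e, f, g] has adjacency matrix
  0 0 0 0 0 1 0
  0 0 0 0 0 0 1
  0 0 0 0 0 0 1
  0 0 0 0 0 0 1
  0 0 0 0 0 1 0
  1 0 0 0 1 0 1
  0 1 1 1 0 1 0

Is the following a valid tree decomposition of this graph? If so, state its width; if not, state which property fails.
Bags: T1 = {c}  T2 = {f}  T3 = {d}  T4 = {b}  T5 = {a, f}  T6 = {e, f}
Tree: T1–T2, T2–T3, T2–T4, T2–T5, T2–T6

No — vertex g appears in no bag.

A tree decomposition must satisfy three properties: every vertex lies in some bag; for every edge, both endpoints lie together in some bag; and for every vertex, the bags containing it form a connected subtree. Here vertex g appears in no bag, so the decomposition is invalid.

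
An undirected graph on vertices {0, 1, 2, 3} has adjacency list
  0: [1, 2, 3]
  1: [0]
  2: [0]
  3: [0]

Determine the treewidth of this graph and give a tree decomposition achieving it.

Treewidth 1.
One such decomposition:
Bags: B1 = {0, 3}  B2 = {0, 1}  B3 = {0, 2}
Tree: B1–B2, B2–B3

The largest bag has 2 vertices, giving width 1; this decomposition certifies tw(G) ≤ 1. Any graph with an edge has treewidth ≥ 1, and G has the edge 0–3. Combining the bounds, tw(G) = 1.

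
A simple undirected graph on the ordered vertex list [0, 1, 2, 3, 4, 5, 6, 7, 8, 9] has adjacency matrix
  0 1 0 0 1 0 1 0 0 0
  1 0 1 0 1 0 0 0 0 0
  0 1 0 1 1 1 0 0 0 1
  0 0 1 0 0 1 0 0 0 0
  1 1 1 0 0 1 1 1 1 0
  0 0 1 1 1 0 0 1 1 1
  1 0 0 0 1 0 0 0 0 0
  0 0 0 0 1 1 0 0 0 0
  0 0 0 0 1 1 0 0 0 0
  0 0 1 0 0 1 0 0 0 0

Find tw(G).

2

A width-2 tree decomposition is:
Bags: B1 = {2, 3, 5}  B2 = {2, 4, 5}  B3 = {2, 5, 9}  B4 = {1, 2, 4}  B5 = {0, 1, 4}  B6 = {4, 5, 7}  B7 = {4, 5, 8}  B8 = {0, 4, 6}
Tree: B1–B2, B2–B3, B2–B4, B4–B5, B2–B6, B2–B7, B5–B8
Each bag holds 3 vertices, so the decomposition has width 2, which upper-bounds the treewidth. For the lower bound, the 3 vertices {2, 5, 9} are pairwise adjacent, and any tree decomposition puts a clique entirely inside one bag — forcing width ≥ 2. Hence tw(G) = 2 exactly.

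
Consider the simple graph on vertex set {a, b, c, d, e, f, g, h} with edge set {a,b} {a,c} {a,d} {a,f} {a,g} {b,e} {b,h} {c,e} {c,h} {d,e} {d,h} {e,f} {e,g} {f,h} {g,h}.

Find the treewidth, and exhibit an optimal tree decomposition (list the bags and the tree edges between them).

Treewidth 3.
Bags: B1 = {a, d, e, h}  B2 = {a, c, e, h}  B3 = {a, b, e, h}  B4 = {a, e, f, h}  B5 = {a, e, g, h}
Tree: B1–B2, B2–B3, B3–B4, B4–B5

Every bag has size at most 4, so the width is 4 − 1 = 3 and tw(G) ≤ 3. For the lower bound: the 4 vertex sets {d,h}, {a,c}, {e}, {b} are disjoint, each induces a connected subgraph, and every pair is joined by at least one edge of G. Contracting each set to a single vertex therefore yields K_{4} as a minor, and since treewidth is minor-monotone, tw(G) ≥ tw(K_{4}) = 3. Therefore the treewidth is 3.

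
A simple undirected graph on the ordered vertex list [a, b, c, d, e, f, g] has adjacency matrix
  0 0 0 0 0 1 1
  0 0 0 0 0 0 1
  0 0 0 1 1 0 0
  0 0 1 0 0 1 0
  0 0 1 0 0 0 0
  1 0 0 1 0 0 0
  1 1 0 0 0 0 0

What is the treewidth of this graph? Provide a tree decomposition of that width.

Each bag holds 2 vertices, so the decomposition has width 1, which upper-bounds the treewidth. Any graph with an edge has treewidth ≥ 1, and G has the edge e–c. Hence tw(G) = 1 exactly.

Treewidth 1.
Bags: B1 = {c, e}  B2 = {c, d}  B3 = {d, f}  B4 = {a, f}  B5 = {a, g}  B6 = {b, g}
Tree: B1–B2, B2–B3, B3–B4, B4–B5, B5–B6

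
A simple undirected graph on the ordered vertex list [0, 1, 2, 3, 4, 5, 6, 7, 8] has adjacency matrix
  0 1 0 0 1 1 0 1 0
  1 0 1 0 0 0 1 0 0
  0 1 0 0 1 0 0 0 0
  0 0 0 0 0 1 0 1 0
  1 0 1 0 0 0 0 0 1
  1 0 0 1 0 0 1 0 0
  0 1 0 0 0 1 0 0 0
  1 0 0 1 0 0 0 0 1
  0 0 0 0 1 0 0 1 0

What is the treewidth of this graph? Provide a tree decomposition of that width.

Treewidth 3.
One optimal decomposition is:
Bags: B1 = {1, 2, 4, 6}  B2 = {0, 1, 4, 6}  B3 = {0, 4, 5, 6}  B4 = {0, 4, 5, 8}  B5 = {0, 5, 7, 8}  B6 = {3, 5, 7, 8}
Tree: B1–B2, B2–B3, B3–B4, B4–B5, B5–B6

Every bag has size at most 4, so the width is 4 − 1 = 3 and tw(G) ≤ 3. For the lower bound: the 4 vertex sets {1,2,6}, {4}, {0}, {3,5,7,8} are disjoint, each induces a connected subgraph, and every pair is joined by at least one edge of G. Contracting each set to a single vertex therefore yields K_{4} as a minor, and since treewidth is minor-monotone, tw(G) ≥ tw(K_{4}) = 3. Therefore the treewidth is 3.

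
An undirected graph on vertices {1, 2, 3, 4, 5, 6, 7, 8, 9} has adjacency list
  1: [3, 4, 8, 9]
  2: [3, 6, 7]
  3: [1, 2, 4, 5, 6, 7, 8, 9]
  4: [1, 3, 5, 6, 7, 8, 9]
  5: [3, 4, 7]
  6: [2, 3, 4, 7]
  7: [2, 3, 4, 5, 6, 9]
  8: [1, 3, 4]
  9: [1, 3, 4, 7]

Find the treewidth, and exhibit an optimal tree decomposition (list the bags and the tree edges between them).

Treewidth 3.
One optimal decomposition is:
Bags: B1 = {3, 4, 6, 7}  B2 = {3, 4, 7, 9}  B3 = {3, 4, 5, 7}  B4 = {1, 3, 4, 9}  B5 = {2, 3, 6, 7}  B6 = {1, 3, 4, 8}
Tree: B1–B2, B1–B3, B2–B4, B1–B5, B4–B6

Each bag holds 4 vertices, so the decomposition has width 3, which upper-bounds the treewidth. Conversely, {2, 3, 6, 7} is a clique of size 4, and the vertices of any clique must share a bag in every tree decomposition; so some bag has ≥ 4 vertices and tw(G) ≥ 3. Combining the bounds, tw(G) = 3.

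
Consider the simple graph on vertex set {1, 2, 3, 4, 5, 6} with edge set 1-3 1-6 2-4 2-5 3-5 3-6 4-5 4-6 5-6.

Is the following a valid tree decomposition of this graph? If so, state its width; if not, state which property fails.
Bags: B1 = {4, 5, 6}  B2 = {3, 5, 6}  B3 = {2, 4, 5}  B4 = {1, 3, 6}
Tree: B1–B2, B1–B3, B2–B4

Yes; width 2.

Checking the three conditions: (i) the bags cover all of {1, 2, 3, 4, 5, 6}; (ii) for each edge, some bag contains both endpoints; (iii) the bags containing any fixed vertex form a subtree. All hold, so the decomposition is valid with width 3 − 1 = 2.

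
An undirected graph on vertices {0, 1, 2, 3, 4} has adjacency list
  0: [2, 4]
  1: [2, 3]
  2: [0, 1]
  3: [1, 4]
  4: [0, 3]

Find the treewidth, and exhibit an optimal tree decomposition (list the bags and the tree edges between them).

Treewidth 2.
Bags: B1 = {1, 3, 4}  B2 = {0, 1, 4}  B3 = {0, 1, 2}
Tree: B1–B2, B2–B3

Each bag holds 3 vertices, so the decomposition has width 2, which upper-bounds the treewidth. For the lower bound, G contains the cycle 1–3–4–0–2–1, so G is not a forest; only forests have treewidth ≤ 1, hence tw(G) ≥ 2. Therefore the treewidth is 2.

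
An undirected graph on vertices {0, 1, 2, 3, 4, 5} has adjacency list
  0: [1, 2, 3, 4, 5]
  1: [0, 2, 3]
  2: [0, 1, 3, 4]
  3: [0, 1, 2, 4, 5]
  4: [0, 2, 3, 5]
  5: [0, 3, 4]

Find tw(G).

3

A width-3 tree decomposition is:
Bags: B1 = {0, 2, 3, 4}  B2 = {0, 1, 2, 3}  B3 = {0, 3, 4, 5}
Tree: B1–B2, B1–B3
Every bag has size at most 4, so the width is 4 − 1 = 3 and tw(G) ≤ 3. On the other hand G contains the 4-clique {0, 1, 2, 3}. A clique must lie in a single bag of any decomposition, so no decomposition can have width below 3. The upper and lower bounds meet at 3, so that is the treewidth.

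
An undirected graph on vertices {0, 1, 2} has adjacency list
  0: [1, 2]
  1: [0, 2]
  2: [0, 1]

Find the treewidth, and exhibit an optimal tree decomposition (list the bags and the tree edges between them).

With just one bag of size 3, the width is 3 − 1 = 2, so tw(G) ≤ 2. Conversely, {0, 1, 2} is a clique of size 3, and the vertices of any clique must share a bag in every tree decomposition; so some bag has ≥ 3 vertices and tw(G) ≥ 2. Combining the bounds, tw(G) = 2.

Treewidth 2.
One optimal decomposition is:
Bags: B1 = {0, 1, 2}
Tree: (single bag)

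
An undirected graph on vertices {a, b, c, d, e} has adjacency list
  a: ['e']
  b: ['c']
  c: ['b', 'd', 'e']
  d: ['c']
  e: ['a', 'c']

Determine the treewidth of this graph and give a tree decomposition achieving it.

Every bag has size at most 2, so the width is 2 − 1 = 1 and tw(G) ≤ 1. Any graph with an edge has treewidth ≥ 1, and G has the edge c–e. Hence tw(G) = 1 exactly.

Treewidth 1.
Bags: B1 = {c, e}  B2 = {b, c}  B3 = {a, e}  B4 = {c, d}
Tree: B1–B2, B1–B3, B2–B4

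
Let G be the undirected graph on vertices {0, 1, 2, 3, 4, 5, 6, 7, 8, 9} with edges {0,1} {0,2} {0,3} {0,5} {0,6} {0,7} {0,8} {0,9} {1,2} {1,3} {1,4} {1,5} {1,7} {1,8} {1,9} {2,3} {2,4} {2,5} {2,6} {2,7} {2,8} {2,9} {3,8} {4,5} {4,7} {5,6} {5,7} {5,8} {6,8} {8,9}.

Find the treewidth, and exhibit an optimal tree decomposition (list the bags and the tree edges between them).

Every bag has size at most 5, so the width is 5 − 1 = 4 and tw(G) ≤ 4. Conversely, {0, 1, 2, 8, 9} is a clique of size 5, and the vertices of any clique must share a bag in every tree decomposition; so some bag has ≥ 5 vertices and tw(G) ≥ 4. Combining the bounds, tw(G) = 4.

Treewidth 4.
One optimal decomposition is:
Bags: B1 = {0, 1, 2, 8, 9}  B2 = {0, 1, 2, 5, 8}  B3 = {0, 2, 5, 6, 8}  B4 = {0, 1, 2, 5, 7}  B5 = {1, 2, 4, 5, 7}  B6 = {0, 1, 2, 3, 8}
Tree: B1–B2, B2–B3, B2–B4, B4–B5, B2–B6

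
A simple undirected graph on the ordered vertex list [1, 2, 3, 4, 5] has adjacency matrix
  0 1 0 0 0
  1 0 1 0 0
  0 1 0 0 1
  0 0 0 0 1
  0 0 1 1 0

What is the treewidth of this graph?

A width-1 tree decomposition is:
Bags: B1 = {4, 5}  B2 = {3, 5}  B3 = {2, 3}  B4 = {1, 2}
Tree: B1–B2, B2–B3, B3–B4
The largest bag has 2 vertices, giving width 1; this decomposition certifies tw(G) ≤ 1. G has an edge, so its treewidth is at least 1. Hence tw(G) = 1 exactly.

1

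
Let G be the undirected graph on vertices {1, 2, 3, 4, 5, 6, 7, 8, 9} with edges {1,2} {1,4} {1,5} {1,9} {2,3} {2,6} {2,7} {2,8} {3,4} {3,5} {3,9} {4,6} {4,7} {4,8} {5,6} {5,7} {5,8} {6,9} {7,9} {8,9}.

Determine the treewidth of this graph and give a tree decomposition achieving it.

The largest bag has 5 vertices, giving width 4; this decomposition certifies tw(G) ≤ 4. For the lower bound: the 5 vertex sets {3,5}, {4,6}, {1,9}, {2}, {7} are disjoint, each induces a connected subgraph, and every pair is joined by at least one edge of G. Contracting each set to a single vertex therefore yields K_{5} as a minor, and since treewidth is minor-monotone, tw(G) ≥ tw(K_{5}) = 4. Therefore the treewidth is 4.

Treewidth 4.
One optimal decomposition is:
Bags: B1 = {2, 3, 4, 5, 9}  B2 = {2, 4, 5, 6, 9}  B3 = {1, 2, 4, 5, 9}  B4 = {2, 4, 5, 7, 9}  B5 = {2, 4, 5, 8, 9}
Tree: B1–B2, B2–B3, B3–B4, B4–B5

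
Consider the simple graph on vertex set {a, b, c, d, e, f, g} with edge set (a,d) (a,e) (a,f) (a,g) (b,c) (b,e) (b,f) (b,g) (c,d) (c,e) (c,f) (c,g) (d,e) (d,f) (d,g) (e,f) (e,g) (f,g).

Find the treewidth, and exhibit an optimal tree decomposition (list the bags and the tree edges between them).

Treewidth 4.
One such decomposition:
Bags: B1 = {c, d, e, f, g}  B2 = {a, d, e, f, g}  B3 = {b, c, e, f, g}
Tree: B1–B2, B1–B3

The largest bag has 5 vertices, giving width 4; this decomposition certifies tw(G) ≤ 4. For the lower bound, the 5 vertices {c, d, e, f, g} are pairwise adjacent, and any tree decomposition puts a clique entirely inside one bag — forcing width ≥ 4. Hence tw(G) = 4 exactly.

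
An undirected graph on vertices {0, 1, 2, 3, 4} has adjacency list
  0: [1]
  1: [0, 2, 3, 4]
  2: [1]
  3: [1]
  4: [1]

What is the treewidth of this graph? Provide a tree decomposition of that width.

Each bag holds 2 vertices, so the decomposition has width 1, which upper-bounds the treewidth. Any graph with an edge has treewidth ≥ 1, and G has the edge 1–0. Hence tw(G) = 1 exactly.

Treewidth 1.
Bags: B1 = {0, 1}  B2 = {1, 3}  B3 = {1, 2}  B4 = {1, 4}
Tree: B1–B2, B1–B3, B1–B4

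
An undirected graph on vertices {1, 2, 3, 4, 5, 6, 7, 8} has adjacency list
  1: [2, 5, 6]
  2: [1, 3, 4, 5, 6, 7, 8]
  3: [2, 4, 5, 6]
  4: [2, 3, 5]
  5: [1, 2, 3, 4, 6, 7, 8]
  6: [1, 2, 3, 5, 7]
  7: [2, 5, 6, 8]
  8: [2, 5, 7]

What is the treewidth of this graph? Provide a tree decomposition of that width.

The largest bag has 4 vertices, giving width 3; this decomposition certifies tw(G) ≤ 3. Conversely, {2, 5, 7, 8} is a clique of size 4, and the vertices of any clique must share a bag in every tree decomposition; so some bag has ≥ 4 vertices and tw(G) ≥ 3. Combining the bounds, tw(G) = 3.

Treewidth 3.
One optimal decomposition is:
Bags: B1 = {2, 5, 7, 8}  B2 = {2, 5, 6, 7}  B3 = {2, 3, 5, 6}  B4 = {1, 2, 5, 6}  B5 = {2, 3, 4, 5}
Tree: B1–B2, B2–B3, B3–B4, B3–B5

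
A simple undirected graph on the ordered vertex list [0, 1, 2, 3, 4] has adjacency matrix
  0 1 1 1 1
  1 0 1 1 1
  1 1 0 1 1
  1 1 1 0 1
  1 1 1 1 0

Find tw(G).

A width-4 tree decomposition is:
Bags: B1 = {0, 1, 2, 3, 4}
Tree: (single bag)
With just one bag of size 5, the width is 5 − 1 = 4, so tw(G) ≤ 4. Conversely, {0, 1, 2, 3, 4} is a clique of size 5, and the vertices of any clique must share a bag in every tree decomposition; so some bag has ≥ 5 vertices and tw(G) ≥ 4. Hence tw(G) = 4 exactly.

4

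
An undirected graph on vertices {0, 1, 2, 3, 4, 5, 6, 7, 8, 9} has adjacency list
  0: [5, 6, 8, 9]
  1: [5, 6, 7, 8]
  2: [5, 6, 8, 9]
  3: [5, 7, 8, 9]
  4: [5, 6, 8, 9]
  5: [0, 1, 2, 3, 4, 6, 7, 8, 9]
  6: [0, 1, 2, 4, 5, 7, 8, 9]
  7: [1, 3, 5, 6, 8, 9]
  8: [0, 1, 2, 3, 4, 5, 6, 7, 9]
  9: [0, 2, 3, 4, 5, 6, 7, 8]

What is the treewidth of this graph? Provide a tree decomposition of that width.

Treewidth 4.
One optimal decomposition is:
Bags: B1 = {5, 6, 7, 8, 9}  B2 = {0, 5, 6, 8, 9}  B3 = {2, 5, 6, 8, 9}  B4 = {4, 5, 6, 8, 9}  B5 = {3, 5, 7, 8, 9}  B6 = {1, 5, 6, 7, 8}
Tree: B1–B2, B1–B3, B1–B4, B1–B5, B1–B6

The largest bag has 5 vertices, giving width 4; this decomposition certifies tw(G) ≤ 4. Conversely, {3, 5, 7, 8, 9} is a clique of size 5, and the vertices of any clique must share a bag in every tree decomposition; so some bag has ≥ 5 vertices and tw(G) ≥ 4. Hence tw(G) = 4 exactly.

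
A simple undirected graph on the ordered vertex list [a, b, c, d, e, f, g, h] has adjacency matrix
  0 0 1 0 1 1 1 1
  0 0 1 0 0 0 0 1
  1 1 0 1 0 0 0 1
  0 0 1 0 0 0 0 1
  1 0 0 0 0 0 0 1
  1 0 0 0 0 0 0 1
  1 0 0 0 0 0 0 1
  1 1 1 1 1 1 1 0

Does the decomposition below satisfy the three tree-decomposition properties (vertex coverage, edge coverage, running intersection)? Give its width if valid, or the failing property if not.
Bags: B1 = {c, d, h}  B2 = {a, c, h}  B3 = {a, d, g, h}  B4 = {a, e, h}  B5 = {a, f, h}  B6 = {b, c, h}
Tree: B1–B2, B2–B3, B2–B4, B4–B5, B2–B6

No — bags containing vertex d are not connected in the tree.

A tree decomposition must satisfy three properties: every vertex lies in some bag; for every edge, both endpoints lie together in some bag; and for every vertex, the bags containing it form a connected subtree. Here bags containing vertex d are not connected in the tree, so the decomposition is invalid.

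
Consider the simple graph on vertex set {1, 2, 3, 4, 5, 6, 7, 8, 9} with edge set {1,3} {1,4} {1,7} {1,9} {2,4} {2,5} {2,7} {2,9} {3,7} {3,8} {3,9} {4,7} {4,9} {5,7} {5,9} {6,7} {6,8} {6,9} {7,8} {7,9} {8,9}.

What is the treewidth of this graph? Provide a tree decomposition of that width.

Every bag has size at most 4, so the width is 4 − 1 = 3 and tw(G) ≤ 3. For the lower bound, the 4 vertices {1, 3, 7, 9} are pairwise adjacent, and any tree decomposition puts a clique entirely inside one bag — forcing width ≥ 3. Hence tw(G) = 3 exactly.

Treewidth 3.
One optimal decomposition is:
Bags: B1 = {1, 4, 7, 9}  B2 = {1, 3, 7, 9}  B3 = {2, 4, 7, 9}  B4 = {3, 7, 8, 9}  B5 = {2, 5, 7, 9}  B6 = {6, 7, 8, 9}
Tree: B1–B2, B1–B3, B2–B4, B3–B5, B4–B6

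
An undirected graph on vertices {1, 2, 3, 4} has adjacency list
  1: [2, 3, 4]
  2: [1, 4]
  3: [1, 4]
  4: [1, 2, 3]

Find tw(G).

2

A width-2 tree decomposition is:
Bags: B1 = {1, 3, 4}  B2 = {1, 2, 4}
Tree: B1–B2
Each bag holds 3 vertices, so the decomposition has width 2, which upper-bounds the treewidth. Conversely, {1, 2, 4} is a clique of size 3, and the vertices of any clique must share a bag in every tree decomposition; so some bag has ≥ 3 vertices and tw(G) ≥ 2. The upper and lower bounds meet at 2, so that is the treewidth.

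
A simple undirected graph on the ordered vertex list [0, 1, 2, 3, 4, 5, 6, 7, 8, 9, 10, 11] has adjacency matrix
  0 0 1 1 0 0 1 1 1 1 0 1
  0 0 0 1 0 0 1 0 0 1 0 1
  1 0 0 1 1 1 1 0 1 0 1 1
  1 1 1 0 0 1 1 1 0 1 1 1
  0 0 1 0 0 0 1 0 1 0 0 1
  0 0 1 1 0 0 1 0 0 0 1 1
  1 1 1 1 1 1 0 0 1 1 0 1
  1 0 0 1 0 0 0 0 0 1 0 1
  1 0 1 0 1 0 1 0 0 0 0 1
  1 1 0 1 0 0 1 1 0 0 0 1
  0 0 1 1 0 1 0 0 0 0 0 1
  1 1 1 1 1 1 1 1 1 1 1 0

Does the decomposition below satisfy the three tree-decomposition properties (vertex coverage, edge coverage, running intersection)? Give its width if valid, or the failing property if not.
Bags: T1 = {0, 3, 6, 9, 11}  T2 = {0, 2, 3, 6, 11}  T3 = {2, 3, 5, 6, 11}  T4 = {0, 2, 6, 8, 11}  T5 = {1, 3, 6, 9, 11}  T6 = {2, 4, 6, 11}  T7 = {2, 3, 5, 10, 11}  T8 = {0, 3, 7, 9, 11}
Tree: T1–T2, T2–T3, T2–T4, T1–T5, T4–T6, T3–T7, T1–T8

A tree decomposition must satisfy three properties: every vertex lies in some bag; for every edge, both endpoints lie together in some bag; and for every vertex, the bags containing it form a connected subtree. Here edge (8,4) lies in no bag, so the decomposition is invalid.

No — edge (8,4) lies in no bag.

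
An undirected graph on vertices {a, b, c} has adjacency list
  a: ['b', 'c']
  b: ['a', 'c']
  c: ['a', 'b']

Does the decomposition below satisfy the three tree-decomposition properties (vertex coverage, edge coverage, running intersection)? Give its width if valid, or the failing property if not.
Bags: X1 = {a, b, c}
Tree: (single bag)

Yes; width 2.

Vertex coverage: the bags together contain {a, b, c}, the full vertex set. Edge coverage: each edge of G has both endpoints in at least one bag. Running intersection: for every vertex, the bags containing it form a connected subtree. All three properties hold, so this is a valid tree decomposition of width max|bag| − 1 = 2, and hence tw(G) ≤ 2.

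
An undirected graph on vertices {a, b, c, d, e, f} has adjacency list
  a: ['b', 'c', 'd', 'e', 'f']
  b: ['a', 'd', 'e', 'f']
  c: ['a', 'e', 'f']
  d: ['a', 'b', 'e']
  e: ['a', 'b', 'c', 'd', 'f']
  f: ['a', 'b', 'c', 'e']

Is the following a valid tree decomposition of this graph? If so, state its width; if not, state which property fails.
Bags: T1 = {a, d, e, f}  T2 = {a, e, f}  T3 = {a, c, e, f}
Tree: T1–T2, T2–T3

A tree decomposition must satisfy three properties: every vertex lies in some bag; for every edge, both endpoints lie together in some bag; and for every vertex, the bags containing it form a connected subtree. Here vertex b appears in no bag, so the decomposition is invalid.

No — vertex b appears in no bag.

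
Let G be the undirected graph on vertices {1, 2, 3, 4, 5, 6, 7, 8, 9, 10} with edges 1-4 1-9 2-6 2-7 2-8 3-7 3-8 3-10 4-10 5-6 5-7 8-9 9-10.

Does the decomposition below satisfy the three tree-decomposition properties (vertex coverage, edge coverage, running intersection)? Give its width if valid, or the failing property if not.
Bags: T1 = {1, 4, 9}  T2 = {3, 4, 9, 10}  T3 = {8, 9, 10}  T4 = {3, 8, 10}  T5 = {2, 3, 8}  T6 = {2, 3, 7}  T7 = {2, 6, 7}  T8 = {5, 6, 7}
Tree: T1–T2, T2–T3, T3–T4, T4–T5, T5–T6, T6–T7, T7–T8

A tree decomposition must satisfy three properties: every vertex lies in some bag; for every edge, both endpoints lie together in some bag; and for every vertex, the bags containing it form a connected subtree. Here bags containing vertex 3 are not connected in the tree, so the decomposition is invalid.

No — bags containing vertex 3 are not connected in the tree.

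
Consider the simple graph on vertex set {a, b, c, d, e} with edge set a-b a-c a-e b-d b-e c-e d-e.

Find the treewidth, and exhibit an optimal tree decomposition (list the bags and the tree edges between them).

Treewidth 2.
One optimal decomposition is:
Bags: B1 = {a, c, e}  B2 = {a, b, e}  B3 = {b, d, e}
Tree: B1–B2, B2–B3

The largest bag has 3 vertices, giving width 2; this decomposition certifies tw(G) ≤ 2. Conversely, {b, d, e} is a clique of size 3, and the vertices of any clique must share a bag in every tree decomposition; so some bag has ≥ 3 vertices and tw(G) ≥ 2. Combining the bounds, tw(G) = 2.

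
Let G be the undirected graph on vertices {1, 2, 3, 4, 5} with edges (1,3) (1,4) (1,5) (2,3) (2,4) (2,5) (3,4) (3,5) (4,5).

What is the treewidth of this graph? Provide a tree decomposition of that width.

Treewidth 3.
Bags: B1 = {2, 3, 4, 5}  B2 = {1, 3, 4, 5}
Tree: B1–B2

Every bag has size at most 4, so the width is 4 − 1 = 3 and tw(G) ≤ 3. On the other hand G contains the 4-clique {1, 3, 4, 5}. A clique must lie in a single bag of any decomposition, so no decomposition can have width below 3. Hence tw(G) = 3 exactly.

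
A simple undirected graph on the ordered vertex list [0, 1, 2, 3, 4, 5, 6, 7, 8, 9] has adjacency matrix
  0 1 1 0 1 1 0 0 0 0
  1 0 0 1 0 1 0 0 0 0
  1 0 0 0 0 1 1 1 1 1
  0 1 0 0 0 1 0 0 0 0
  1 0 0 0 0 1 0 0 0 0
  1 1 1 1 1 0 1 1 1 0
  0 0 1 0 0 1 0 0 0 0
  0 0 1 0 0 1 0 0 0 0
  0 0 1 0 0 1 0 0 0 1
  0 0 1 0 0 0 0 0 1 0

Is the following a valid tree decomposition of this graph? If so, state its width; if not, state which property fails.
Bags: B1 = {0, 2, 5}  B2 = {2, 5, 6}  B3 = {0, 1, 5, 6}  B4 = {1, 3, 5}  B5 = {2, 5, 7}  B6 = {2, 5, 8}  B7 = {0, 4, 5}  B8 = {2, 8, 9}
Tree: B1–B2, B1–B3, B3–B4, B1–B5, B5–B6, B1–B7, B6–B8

A tree decomposition must satisfy three properties: every vertex lies in some bag; for every edge, both endpoints lie together in some bag; and for every vertex, the bags containing it form a connected subtree. Here bags containing vertex 6 are not connected in the tree, so the decomposition is invalid.

No — bags containing vertex 6 are not connected in the tree.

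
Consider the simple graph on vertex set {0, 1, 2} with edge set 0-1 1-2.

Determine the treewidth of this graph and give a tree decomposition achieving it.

The largest bag has 2 vertices, giving width 1; this decomposition certifies tw(G) ≤ 1. Any graph with an edge has treewidth ≥ 1, and G has the edge 1–0. Combining the bounds, tw(G) = 1.

Treewidth 1.
Bags: B1 = {0, 1}  B2 = {1, 2}
Tree: B1–B2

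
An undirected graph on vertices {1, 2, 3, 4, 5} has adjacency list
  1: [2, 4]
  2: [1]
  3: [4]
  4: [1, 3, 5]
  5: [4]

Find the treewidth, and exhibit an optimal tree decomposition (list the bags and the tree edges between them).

Treewidth 1.
One optimal decomposition is:
Bags: B1 = {4, 5}  B2 = {1, 4}  B3 = {3, 4}  B4 = {1, 2}
Tree: B1–B2, B2–B3, B2–B4

The largest bag has 2 vertices, giving width 1; this decomposition certifies tw(G) ≤ 1. G has an edge, so its treewidth is at least 1. Combining the bounds, tw(G) = 1.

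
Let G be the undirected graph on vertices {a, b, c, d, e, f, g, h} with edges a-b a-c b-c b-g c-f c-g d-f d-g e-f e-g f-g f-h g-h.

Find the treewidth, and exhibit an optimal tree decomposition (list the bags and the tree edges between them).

Treewidth 2.
Bags: B1 = {d, f, g}  B2 = {e, f, g}  B3 = {c, f, g}  B4 = {f, g, h}  B5 = {b, c, g}  B6 = {a, b, c}
Tree: B1–B2, B1–B3, B1–B4, B3–B5, B5–B6

Each bag holds 3 vertices, so the decomposition has width 2, which upper-bounds the treewidth. On the other hand G contains the 3-clique {d, f, g}. A clique must lie in a single bag of any decomposition, so no decomposition can have width below 2. The upper and lower bounds meet at 2, so that is the treewidth.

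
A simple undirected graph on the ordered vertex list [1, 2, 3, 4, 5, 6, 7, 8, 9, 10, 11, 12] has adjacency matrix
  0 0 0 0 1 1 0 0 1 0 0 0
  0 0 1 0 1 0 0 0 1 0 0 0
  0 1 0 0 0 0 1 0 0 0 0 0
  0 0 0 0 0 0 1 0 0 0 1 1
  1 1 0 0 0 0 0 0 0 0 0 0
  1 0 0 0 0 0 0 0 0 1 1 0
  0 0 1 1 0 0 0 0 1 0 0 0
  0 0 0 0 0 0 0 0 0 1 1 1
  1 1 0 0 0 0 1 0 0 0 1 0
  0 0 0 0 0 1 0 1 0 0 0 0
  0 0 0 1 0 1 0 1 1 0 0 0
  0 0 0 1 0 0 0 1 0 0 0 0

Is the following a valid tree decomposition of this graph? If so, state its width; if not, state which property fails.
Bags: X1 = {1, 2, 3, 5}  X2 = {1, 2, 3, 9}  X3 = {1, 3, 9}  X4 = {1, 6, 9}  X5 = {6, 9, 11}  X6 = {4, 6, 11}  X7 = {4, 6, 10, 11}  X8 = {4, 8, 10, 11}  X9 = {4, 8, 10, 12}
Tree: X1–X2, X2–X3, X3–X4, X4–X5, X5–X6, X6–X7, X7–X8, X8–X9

No — vertex 7 appears in no bag.

A tree decomposition must satisfy three properties: every vertex lies in some bag; for every edge, both endpoints lie together in some bag; and for every vertex, the bags containing it form a connected subtree. Here vertex 7 appears in no bag, so the decomposition is invalid.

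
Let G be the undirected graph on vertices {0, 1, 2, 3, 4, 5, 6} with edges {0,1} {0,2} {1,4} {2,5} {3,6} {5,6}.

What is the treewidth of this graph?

1

A width-1 tree decomposition is:
Bags: B1 = {3, 6}  B2 = {5, 6}  B3 = {2, 5}  B4 = {0, 2}  B5 = {0, 1}  B6 = {1, 4}
Tree: B1–B2, B2–B3, B3–B4, B4–B5, B5–B6
Every bag has size at most 2, so the width is 2 − 1 = 1 and tw(G) ≤ 1. Any graph with an edge has treewidth ≥ 1, and G has the edge 3–6. Hence tw(G) = 1 exactly.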